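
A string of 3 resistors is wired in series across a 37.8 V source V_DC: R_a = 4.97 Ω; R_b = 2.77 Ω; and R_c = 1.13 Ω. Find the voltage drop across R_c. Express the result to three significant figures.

ΣR = 4.97 + 2.77 + 1.13 = 8.870 Ω.
By the voltage-divider rule, V = 37.8 × 1.130/8.870 = 4.816 V.

V ≈ 4.82 V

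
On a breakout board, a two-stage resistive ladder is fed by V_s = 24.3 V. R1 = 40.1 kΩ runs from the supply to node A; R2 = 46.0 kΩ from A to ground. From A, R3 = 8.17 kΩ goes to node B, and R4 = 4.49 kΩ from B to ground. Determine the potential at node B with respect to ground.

Node A sees R2 in parallel with the series input of stage 2, R3 + R4 = 12.66 kΩ.
Effective lower resistance at A: R2 ‖ 12.66 = 9.928 kΩ.
V_A = 24.3 × 9.928/(40.1 + 9.928) = 4.822 V.
Then the unloaded second divider: V_B = V_A × R4/(R3+R4) = 4.822 × 0.3547 = 1.710 V.

V_B ≈ 1.71 V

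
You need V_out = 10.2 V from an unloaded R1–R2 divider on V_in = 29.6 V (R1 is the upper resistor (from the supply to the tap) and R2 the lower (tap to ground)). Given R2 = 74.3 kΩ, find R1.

R1 ≈ 141 kΩ

The divider ratio is R2/(R1+R2) = 10.2/29.6 = 0.3446.
R1 = R2·(1/k − 1) = 74.3 × 1.902 = 141.3 kΩ.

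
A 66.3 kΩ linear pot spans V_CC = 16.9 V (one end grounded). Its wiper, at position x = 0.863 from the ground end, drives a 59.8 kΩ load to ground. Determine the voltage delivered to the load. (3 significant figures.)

V_out ≈ 12.9 V

The pot divides into 9.083 kΩ above the wiper and 57.22 kΩ below.
(x·R_p) ‖ R_L = 29.24 kΩ.
Loaded-divider output: V_out = 16.9 × 0.7630 = 12.89 V.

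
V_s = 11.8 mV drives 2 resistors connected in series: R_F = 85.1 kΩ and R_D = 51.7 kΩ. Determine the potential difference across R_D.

Total series resistance ΣR = 85.1 + 51.7 = 136.8 kΩ.
V = V_s · R/ΣR = 11.8 × 0.3779 = 4.460 mV.

V ≈ 4.46 mV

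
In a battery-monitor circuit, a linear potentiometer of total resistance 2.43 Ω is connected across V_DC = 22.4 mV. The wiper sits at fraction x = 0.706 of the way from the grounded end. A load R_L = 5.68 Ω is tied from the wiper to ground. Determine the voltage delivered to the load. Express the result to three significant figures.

Split the track: R_lower = x·R_p = 1.716 Ω, R_upper = (1−x)·R_p = 0.7144 Ω.
(x·R_p) ‖ R_L = 1.318 Ω.
Loaded-divider output: V_out = 22.4 × 0.6484 = 14.52 mV.

V_out ≈ 14.5 mV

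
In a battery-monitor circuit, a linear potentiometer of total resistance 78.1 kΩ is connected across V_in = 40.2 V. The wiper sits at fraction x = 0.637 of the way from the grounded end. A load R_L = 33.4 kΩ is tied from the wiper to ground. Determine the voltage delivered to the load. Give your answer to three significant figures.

V_out ≈ 16.6 V

Split the track: R_lower = x·R_p = 49.75 kΩ, R_upper = (1−x)·R_p = 28.35 kΩ.
(x·R_p) ‖ R_L = 19.98 kΩ.
Then V_out = V_in · 19.98/(28.35 + 19.98) = 16.62 V.
(Unloaded: V_out = x·V_in = 25.6 V.)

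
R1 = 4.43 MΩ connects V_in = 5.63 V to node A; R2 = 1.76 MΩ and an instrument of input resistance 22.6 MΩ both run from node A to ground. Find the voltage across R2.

V_out ≈ 1.52 V

R2 ‖ R_L = (1.76 × 22.6)/(1.76 + 22.6) = 1.633 MΩ.
Voltage divider with the loaded lower leg: V_out = 5.63 × 1.633/(4.43 + 1.633) = 5.63 × 0.2693 = 1.516 V.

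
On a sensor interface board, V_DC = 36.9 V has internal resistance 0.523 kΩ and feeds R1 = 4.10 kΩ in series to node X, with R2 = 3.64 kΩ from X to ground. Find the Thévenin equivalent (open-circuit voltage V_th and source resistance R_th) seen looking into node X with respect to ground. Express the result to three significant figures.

V_th ≈ 16.3 V, R_th ≈ 2.04 kΩ

R1' = 0.523 + 4.10 = 4.623 kΩ (source resistance + R1).
With X open, the divider is unloaded: V_th = 36.9 × 3.64/8.263 = 16.26 V.
Looking into X with the source shorted: R_th = R1'·R2/(R1'+R2) = 4.623 × 3.64/8.263 = 2.037 kΩ.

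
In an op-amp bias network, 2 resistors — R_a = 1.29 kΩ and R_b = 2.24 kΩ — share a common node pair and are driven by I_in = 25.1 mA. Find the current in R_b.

I ≈ 9.17 mA

For two parallel branches, I_k = I_in · (other R)/(sum of R).
So I = 25.1 × 1.29/3.530 = 9.173 mA.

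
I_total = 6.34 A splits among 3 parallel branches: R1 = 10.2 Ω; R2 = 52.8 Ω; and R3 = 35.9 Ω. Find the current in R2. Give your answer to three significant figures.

Total conductance ΣG = 1/10.2 + 1/52.8 + 1/35.9 = 0.1448 (units of 1/Ω).
By the current-divider rule, I = I_total · G_k/ΣG = 6.34 × 0.1308 = 0.8291 A.

I ≈ 0.829 A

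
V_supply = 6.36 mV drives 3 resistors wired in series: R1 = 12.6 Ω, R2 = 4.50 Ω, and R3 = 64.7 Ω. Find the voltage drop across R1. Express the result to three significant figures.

Total series resistance ΣR = 12.6 + 4.50 + 64.7 = 81.80 Ω.
By the voltage-divider rule, V = 6.36 × 12.60/81.80 = 0.9797 mV.

V ≈ 0.980 mV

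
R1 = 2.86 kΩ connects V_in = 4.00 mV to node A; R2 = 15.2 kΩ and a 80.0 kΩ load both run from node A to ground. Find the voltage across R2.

V_out ≈ 3.27 mV

R2 ‖ R_L = (15.2 × 80.0)/(15.2 + 80.0) = 12.77 kΩ.
Then V_out = V_in · R2'/(R1 + R2') = 4.00 × 12.77/15.63 = 3.268 mV.
(Unloaded it would be 3.37 mV; the load pulls it down.)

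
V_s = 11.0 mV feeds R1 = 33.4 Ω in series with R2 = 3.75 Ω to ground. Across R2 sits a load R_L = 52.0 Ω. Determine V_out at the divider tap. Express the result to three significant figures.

The load sits in parallel with R2, giving an effective lower resistance R2' = R2·R_L/(R2+R_L) = 3.498 Ω.
Voltage divider with the loaded lower leg: V_out = 11.0 × 3.498/(33.4 + 3.498) = 11.0 × 0.09480 = 1.043 mV.

V_out ≈ 1.04 mV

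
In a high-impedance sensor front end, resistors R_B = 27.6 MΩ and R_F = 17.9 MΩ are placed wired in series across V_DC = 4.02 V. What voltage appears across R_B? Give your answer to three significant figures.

Total series resistance ΣR = 27.6 + 17.9 = 45.50 MΩ.
By the voltage-divider rule, V = 4.02 × 27.60/45.50 = 2.439 V.

V ≈ 2.44 V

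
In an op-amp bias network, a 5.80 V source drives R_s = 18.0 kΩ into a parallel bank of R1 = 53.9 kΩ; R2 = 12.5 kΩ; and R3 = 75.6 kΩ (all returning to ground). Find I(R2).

Equivalent of the parallel group: R_p = 8.946 kΩ.
V_A = 5.80 × 8.946/26.95 = 1.926 V.
I(R2) = V_A / R2 = 1.926/12.5 = 0.1540 mA.
(Check via current divider: I_total = 0.2152 mA; share G_k/ΣG = 0.7157 → same result.)

I ≈ 0.154 mA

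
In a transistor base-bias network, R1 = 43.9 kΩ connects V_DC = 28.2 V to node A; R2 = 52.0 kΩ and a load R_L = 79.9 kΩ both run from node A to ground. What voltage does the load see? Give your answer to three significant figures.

V_out ≈ 11.8 V

R2 ‖ R_L = (52.0 × 79.9)/(52.0 + 79.9) = 31.50 kΩ.
Then V_out = V_DC · R2'/(R1 + R2') = 28.2 × 31.50/75.40 = 11.78 V.
(Unloaded it would be 15.3 V; the load pulls it down.)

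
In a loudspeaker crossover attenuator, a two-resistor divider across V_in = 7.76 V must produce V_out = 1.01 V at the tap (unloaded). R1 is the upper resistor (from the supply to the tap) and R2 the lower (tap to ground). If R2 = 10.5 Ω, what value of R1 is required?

R1 ≈ 70.2 Ω

V_out/V_in = R2/(R1+R2) = 0.1302.
So R1 = R2 · (V_in/V_out − 1) = 10.5 × (7.76/1.01 − 1) = 10.5 × 6.683 = 70.17 Ω.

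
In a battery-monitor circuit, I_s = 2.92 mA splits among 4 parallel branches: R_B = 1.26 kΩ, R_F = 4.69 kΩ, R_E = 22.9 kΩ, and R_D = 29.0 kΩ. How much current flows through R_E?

ΣG = 1/1.26 + 1/4.69 + 1/22.9 + 1/29.0 = 1.085.
R_E takes the fraction G_k/ΣG = 0.04367/1.085 = 0.04025, so I = 2.92 × 0.04025 = 0.1175 mA.

I ≈ 0.118 mA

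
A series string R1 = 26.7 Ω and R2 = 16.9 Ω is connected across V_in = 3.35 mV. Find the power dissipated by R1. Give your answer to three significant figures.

The common current is I = 3.35/43.60 = 0.07683 mA.
P(R1) = I²·R1 = (0.07683)² × 26.7 = 0.1576 µW.

P ≈ 0.158 µW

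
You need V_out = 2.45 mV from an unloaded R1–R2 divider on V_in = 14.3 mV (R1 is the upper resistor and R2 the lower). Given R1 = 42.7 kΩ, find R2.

R2 ≈ 8.83 kΩ

V_out/V_in = R2/(R1+R2) = 0.1713.
So R2 = R1 · V_out/(V_in − V_out) = 42.7 × 2.45/(14.3 − 2.45) = 42.7 × 0.2068 = 8.828 kΩ.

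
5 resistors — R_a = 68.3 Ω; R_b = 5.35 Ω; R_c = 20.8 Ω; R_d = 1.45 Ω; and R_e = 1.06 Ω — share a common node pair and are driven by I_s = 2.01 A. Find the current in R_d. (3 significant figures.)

I ≈ 0.736 A

Total conductance ΣG = 1/68.3 + 1/5.35 + 1/20.8 + 1/1.45 + 1/1.06 = 1.883 (units of 1/Ω).
R_d takes the fraction G_k/ΣG = 0.6897/1.883 = 0.3663, so I = 2.01 × 0.3663 = 0.7363 A.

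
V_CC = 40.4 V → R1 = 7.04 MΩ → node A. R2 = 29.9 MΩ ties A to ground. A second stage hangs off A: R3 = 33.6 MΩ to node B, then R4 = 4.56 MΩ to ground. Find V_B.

Looking into the second stage from A: R3 + R4 = 38.16 MΩ appears in parallel with R2.
R2 ‖ (R3+R4) = 16.76 MΩ.
First divider: V_A = V_CC · 16.76/(7.04 + 16.76) = 28.45 V.
Stage 2 is unloaded, so V_B = V_A · R4/(R3+R4) = 28.45 × 4.56/38.16 = 3.400 V.

V_B ≈ 3.40 V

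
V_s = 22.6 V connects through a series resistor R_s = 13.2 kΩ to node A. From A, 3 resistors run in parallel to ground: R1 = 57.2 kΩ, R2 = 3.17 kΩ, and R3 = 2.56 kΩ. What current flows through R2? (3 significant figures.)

I ≈ 0.676 mA

Combine the parallel branches: R_p = (1/57.2 + 1/3.17 + 1/2.56)⁻¹ = 1.382 kΩ.
V_A = 22.6 × 1.382/14.58 = 2.142 V.
Branch current I = V_A/R2 = 2.142/3.17 = 0.6757 mA.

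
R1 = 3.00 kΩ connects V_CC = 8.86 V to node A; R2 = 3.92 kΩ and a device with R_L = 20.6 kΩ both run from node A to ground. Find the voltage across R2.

V_out ≈ 4.64 V

R2 ‖ R_L = (3.92 × 20.6)/(3.92 + 20.6) = 3.293 kΩ.
Voltage divider with the loaded lower leg: V_out = 8.86 × 3.293/(3.00 + 3.293) = 8.86 × 0.5233 = 4.636 V.
(Unloaded it would be 5.02 V; the load pulls it down.)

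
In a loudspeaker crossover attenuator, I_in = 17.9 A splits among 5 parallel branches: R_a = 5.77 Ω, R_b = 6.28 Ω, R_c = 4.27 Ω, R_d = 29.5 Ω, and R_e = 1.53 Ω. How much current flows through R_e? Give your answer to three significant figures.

ΣG = 1/5.77 + 1/6.28 + 1/4.27 + 1/29.5 + 1/1.53 = 1.254.
By the current-divider rule, I = I_in · G_k/ΣG = 17.9 × 0.5211 = 9.328 A.

I ≈ 9.33 A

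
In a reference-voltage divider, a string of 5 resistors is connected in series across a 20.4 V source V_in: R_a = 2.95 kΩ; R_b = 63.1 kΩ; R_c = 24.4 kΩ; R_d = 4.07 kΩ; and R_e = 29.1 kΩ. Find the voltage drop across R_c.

V ≈ 4.03 V

ΣR = 2.95 + 63.1 + 24.4 + 4.07 + 29.1 = 123.6 kΩ.
By the voltage-divider rule, V = 20.4 × 24.40/123.6 = 4.027 V.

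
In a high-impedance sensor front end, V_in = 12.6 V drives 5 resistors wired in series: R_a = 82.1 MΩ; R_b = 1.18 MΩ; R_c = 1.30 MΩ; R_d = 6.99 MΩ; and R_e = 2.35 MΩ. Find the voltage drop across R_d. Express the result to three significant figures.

V ≈ 0.938 V

Total series resistance ΣR = 82.1 + 1.18 + 1.30 + 6.99 + 2.35 = 93.92 MΩ.
Voltage divider: V = V_in · (6.990 / 93.92) = 12.6 × 0.07443 = 0.9378 V.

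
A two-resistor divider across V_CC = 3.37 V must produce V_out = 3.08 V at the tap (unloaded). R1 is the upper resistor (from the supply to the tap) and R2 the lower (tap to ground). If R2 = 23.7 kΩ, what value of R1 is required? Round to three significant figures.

Required fraction k = V_out/V_CC = 0.9139.
So R1 = R2 · (V_CC/V_out − 1) = 23.7 × (3.37/3.08 − 1) = 23.7 × 0.09416 = 2.231 kΩ.

R1 ≈ 2.23 kΩ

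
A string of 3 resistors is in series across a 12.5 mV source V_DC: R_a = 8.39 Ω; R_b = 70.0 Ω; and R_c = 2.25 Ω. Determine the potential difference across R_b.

ΣR = 8.39 + 70.0 + 2.25 = 80.64 Ω.
Voltage divider: V = V_DC · (70.00 / 80.64) = 12.5 × 0.8681 = 10.85 mV.

V ≈ 10.9 mV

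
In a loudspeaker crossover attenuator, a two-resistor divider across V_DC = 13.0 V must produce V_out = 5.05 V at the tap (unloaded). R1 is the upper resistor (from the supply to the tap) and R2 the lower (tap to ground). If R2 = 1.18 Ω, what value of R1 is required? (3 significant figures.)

The divider ratio is R2/(R1+R2) = 5.05/13.0 = 0.3885.
So R1 = R2 · (V_DC/V_out − 1) = 1.18 × (13.0/5.05 − 1) = 1.18 × 1.574 = 1.858 Ω.

R1 ≈ 1.86 Ω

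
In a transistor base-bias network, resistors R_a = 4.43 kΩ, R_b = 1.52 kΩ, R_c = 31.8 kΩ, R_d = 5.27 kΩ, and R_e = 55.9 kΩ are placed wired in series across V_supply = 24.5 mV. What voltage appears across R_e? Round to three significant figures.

V ≈ 13.8 mV

ΣR = 4.43 + 1.52 + 31.8 + 5.27 + 55.9 = 98.92 kΩ.
V = V_supply · R/ΣR = 24.5 × 0.5651 = 13.85 mV.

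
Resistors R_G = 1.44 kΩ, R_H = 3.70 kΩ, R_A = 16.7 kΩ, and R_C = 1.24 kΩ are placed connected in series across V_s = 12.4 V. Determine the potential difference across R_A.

Total series resistance ΣR = 1.44 + 3.70 + 16.7 + 1.24 = 23.08 kΩ.
Voltage divider: V = V_s · (16.70 / 23.08) = 12.4 × 0.7236 = 8.972 V.

V ≈ 8.97 V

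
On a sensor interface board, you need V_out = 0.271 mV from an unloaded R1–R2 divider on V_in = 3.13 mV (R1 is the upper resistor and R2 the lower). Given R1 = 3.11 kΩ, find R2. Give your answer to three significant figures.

Required fraction k = V_out/V_in = 0.08658.
Rearranging, R2 = R1·k/(1−k) = 3.11 × 0.09479 = 0.2948 kΩ.

R2 ≈ 0.295 kΩ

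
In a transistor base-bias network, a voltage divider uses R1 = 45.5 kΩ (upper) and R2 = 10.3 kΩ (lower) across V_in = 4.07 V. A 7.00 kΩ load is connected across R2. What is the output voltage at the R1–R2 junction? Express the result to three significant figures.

R2 ‖ R_L = (10.3 × 7.00)/(10.3 + 7.00) = 4.168 kΩ.
Then V_out = V_in · R2'/(R1 + R2') = 4.07 × 4.168/49.67 = 0.3415 V.
(Unloaded it would be 0.751 V; the load pulls it down.)

V_out ≈ 0.342 V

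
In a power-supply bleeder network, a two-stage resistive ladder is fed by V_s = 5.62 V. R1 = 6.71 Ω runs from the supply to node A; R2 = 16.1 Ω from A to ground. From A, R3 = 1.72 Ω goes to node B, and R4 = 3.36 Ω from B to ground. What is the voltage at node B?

V_B ≈ 1.36 V

Node A sees R2 in parallel with the series input of stage 2, R3 + R4 = 5.080 Ω.
Effective lower resistance at A: R2 ‖ 5.080 = 3.862 Ω.
So V_A = 5.62 × 0.3653 = 2.053 V.
Stage 2 is unloaded, so V_B = V_A · R4/(R3+R4) = 2.053 × 3.36/5.080 = 1.358 V.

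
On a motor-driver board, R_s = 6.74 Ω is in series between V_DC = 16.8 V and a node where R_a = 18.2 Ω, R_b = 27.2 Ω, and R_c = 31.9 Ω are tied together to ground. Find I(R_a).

Equivalent of the parallel group: R_p = 8.126 Ω.
V_A = 16.8 × 8.126/14.87 = 9.183 V.
Branch current I = V_A/R_a = 9.183/18.2 = 0.5046 A.

I ≈ 0.505 A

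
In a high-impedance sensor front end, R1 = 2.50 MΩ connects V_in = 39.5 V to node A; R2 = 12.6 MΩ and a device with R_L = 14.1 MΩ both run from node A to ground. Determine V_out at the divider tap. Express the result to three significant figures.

V_out ≈ 28.7 V

The load sits in parallel with R2, giving an effective lower resistance R2' = R2·R_L/(R2+R_L) = 6.654 MΩ.
Then V_out = V_in · R2'/(R1 + R2') = 39.5 × 6.654/9.154 = 28.71 V.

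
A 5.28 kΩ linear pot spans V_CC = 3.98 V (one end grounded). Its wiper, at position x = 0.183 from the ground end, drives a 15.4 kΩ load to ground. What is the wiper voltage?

Lower segment x·R_p = 0.9662 kΩ; upper segment (1−x)·R_p = 4.314 kΩ.
(x·R_p) ‖ R_L = 0.9092 kΩ.
Loaded-divider output: V_out = 3.98 × 0.1741 = 0.6928 V.
(Unloaded: V_out = x·V_CC = 0.728 V.)

V_out ≈ 0.693 V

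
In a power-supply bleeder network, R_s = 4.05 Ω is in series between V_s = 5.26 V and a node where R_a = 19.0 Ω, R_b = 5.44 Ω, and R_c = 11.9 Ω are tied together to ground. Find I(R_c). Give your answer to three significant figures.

Parallel bank: R_p = 1/(1/19.0 + 1/5.44 + 1/11.9) = 3.120 Ω.
V_A by voltage divider: V_A = 5.26 × 3.120/(4.05 + 3.120) = 2.289 V.
Branch current I = V_A/R_c = 2.289/11.9 = 0.1924 A.

I ≈ 0.192 A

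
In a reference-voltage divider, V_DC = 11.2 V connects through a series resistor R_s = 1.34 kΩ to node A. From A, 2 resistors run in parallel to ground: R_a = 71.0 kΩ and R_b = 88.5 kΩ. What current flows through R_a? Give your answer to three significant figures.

Parallel bank: R_p = 1/(1/71.0 + 1/88.5) = 39.39 kΩ.
V_A = 11.2 × 39.39/40.73 = 10.83 V.
I(R_a) = V_A / R_a = 10.83/71.0 = 0.1526 mA.
(Check via current divider: I_total = 0.2749 mA; share G_k/ΣG = 0.5549 → same result.)

I ≈ 0.153 mA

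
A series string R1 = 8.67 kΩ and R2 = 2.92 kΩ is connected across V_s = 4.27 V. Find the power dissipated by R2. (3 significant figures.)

P ≈ 0.396 mW

ΣR = 11.59 kΩ → I = 4.27/11.59 = 0.3684 mA.
P = I²R = 0.1357 × 2.92 = 0.3963 mW.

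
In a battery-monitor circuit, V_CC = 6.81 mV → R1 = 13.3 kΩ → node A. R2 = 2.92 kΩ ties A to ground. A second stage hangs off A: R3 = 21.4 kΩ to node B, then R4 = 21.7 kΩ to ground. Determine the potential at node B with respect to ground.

The second stage (R3 + R4 = 43.10 kΩ) loads node A in parallel with R2.
R2 ‖ (R3+R4) = 2.735 kΩ.
So V_A = 6.81 × 0.1706 = 1.161 mV.
Then the unloaded second divider: V_B = V_A × R4/(R3+R4) = 1.161 × 0.5035 = 0.5848 mV.

V_B ≈ 0.585 mV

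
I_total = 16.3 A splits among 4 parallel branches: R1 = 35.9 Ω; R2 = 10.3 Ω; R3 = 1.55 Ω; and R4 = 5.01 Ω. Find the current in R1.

I ≈ 0.468 A

Total conductance ΣG = 1/35.9 + 1/10.3 + 1/1.55 + 1/5.01 = 0.9697 (units of 1/Ω).
By the current-divider rule, I = I_total · G_k/ΣG = 16.3 × 0.02873 = 0.4682 A.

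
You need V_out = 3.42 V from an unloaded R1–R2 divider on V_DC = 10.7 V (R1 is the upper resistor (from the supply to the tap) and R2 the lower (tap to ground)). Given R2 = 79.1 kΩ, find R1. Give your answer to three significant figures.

V_out/V_DC = R2/(R1+R2) = 0.3196.
Rearranging, R1 = R2·(1−k)/k = 79.1 × 2.129 = 168.4 kΩ.

R1 ≈ 168 kΩ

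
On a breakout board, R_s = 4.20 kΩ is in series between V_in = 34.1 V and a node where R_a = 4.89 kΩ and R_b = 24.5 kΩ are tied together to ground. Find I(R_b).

Parallel bank: R_p = 1/(1/4.89 + 1/24.5) = 4.076 kΩ.
V_A = 34.1 × 4.076/8.276 = 16.80 V.
Branch current I = V_A/R_b = 16.80/24.5 = 0.6855 mA.

I ≈ 0.686 mA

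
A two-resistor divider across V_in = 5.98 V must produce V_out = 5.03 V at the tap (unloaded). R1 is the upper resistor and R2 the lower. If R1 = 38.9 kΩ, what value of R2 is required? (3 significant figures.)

R2 ≈ 206 kΩ

Required fraction k = V_out/V_in = 0.8411.
R2 = R1 · 0.8411/(1 − 0.8411) = 206.0 kΩ.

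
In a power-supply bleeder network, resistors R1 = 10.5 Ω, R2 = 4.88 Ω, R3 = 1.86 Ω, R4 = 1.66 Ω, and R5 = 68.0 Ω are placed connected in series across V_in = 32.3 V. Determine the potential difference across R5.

V ≈ 25.3 V

ΣR = 10.5 + 4.88 + 1.86 + 1.66 + 68.0 = 86.90 Ω.
V = V_in · R/ΣR = 32.3 × 0.7825 = 25.28 V.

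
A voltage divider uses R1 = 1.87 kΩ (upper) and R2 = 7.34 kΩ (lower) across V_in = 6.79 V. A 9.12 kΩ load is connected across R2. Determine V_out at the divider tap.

V_out ≈ 4.65 V

The load sits in parallel with R2, giving an effective lower resistance R2' = R2·R_L/(R2+R_L) = 4.067 kΩ.
Voltage divider with the loaded lower leg: V_out = 6.79 × 4.067/(1.87 + 4.067) = 6.79 × 0.6850 = 4.651 V.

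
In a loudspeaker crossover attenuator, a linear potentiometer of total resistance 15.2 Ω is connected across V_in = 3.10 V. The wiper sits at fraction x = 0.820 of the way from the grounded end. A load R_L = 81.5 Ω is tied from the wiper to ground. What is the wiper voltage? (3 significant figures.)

Lower segment x·R_p = 12.46 Ω; upper segment (1−x)·R_p = 2.736 Ω.
(x·R_p) ‖ R_L = 10.81 Ω.
Then V_out = V_in · 10.81/(2.736 + 10.81) = 2.474 V.

V_out ≈ 2.47 V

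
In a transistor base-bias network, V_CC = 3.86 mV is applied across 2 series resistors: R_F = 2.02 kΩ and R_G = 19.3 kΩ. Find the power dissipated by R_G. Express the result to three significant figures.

P ≈ 0.633 nW

ΣR = 21.32 kΩ → I = 3.86/21.32 = 0.1811 µA.
V(R_G) = I·R = 3.494 mV; P = V·I = 3.494 × 0.1811 = 0.6326 nW.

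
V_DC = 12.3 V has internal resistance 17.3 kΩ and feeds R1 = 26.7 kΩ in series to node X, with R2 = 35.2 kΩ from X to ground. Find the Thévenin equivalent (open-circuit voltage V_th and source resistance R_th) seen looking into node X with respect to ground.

V_th ≈ 5.47 V, R_th ≈ 19.6 kΩ

R1' = 17.3 + 26.7 = 44.00 kΩ (source resistance + R1).
Open-circuit (no load on X): V_th = V_DC · R2/(R1' + R2) = 12.3 × 35.2/(44.00 + 35.2) = 5.467 V.
With V_DC suppressed (replaced by a short), R_th = R1' ‖ R2 = (44.00 × 35.2)/(44.00 + 35.2) = 19.56 kΩ.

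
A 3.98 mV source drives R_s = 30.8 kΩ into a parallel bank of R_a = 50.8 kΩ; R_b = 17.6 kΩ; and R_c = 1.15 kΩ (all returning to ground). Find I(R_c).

I ≈ 0.115 µA

Equivalent of the parallel group: R_p = 1.057 kΩ.
V_A by voltage divider: V_A = 3.98 × 1.057/(30.8 + 1.057) = 0.1321 mV.
Branch current I = V_A/R_c = 0.1321/1.15 = 0.1148 µA.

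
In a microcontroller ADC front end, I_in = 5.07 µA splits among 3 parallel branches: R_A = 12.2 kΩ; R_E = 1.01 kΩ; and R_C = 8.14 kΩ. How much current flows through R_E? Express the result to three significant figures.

I ≈ 4.20 µA

Conductances: ΣG = 1/12.2 + 1/1.01 + 1/8.14 = 1.195 (1/kΩ).
R_E takes the fraction G_k/ΣG = 0.9901/1.195 = 0.8286, so I = 5.07 × 0.8286 = 4.201 µA.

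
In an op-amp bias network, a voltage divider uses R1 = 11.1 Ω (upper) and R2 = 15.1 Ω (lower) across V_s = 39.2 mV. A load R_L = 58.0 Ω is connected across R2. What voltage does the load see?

The load sits in parallel with R2, giving an effective lower resistance R2' = R2·R_L/(R2+R_L) = 11.98 Ω.
Then V_out = V_s · R2'/(R1 + R2') = 39.2 × 11.98/23.08 = 20.35 mV.
(Unloaded it would be 22.6 mV; the load pulls it down.)

V_out ≈ 20.3 mV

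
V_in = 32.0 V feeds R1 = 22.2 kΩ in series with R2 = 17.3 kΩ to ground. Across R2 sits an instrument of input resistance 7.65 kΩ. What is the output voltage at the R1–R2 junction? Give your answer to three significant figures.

R2 ‖ R_L = (17.3 × 7.65)/(17.3 + 7.65) = 5.304 kΩ.
Voltage divider with the loaded lower leg: V_out = 32.0 × 5.304/(22.2 + 5.304) = 32.0 × 0.1929 = 6.171 V.

V_out ≈ 6.17 V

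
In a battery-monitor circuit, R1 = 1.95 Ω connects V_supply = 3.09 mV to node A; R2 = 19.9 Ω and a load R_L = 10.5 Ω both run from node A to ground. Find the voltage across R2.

V_out ≈ 2.41 mV

First combine the lower leg with the load: R2 ‖ R_L = 6.873 Ω.
Voltage divider with the loaded lower leg: V_out = 3.09 × 6.873/(1.95 + 6.873) = 3.09 × 0.7790 = 2.407 mV.
(Unloaded it would be 2.81 mV; the load pulls it down.)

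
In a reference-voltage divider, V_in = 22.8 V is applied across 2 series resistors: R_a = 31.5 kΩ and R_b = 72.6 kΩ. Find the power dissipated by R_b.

P ≈ 3.48 mW

Series current I = V_in/ΣR = 22.8/104.1 = 0.2190 mA.
V(R_b) = I·R = 15.90 V; P = V·I = 15.90 × 0.2190 = 3.483 mW.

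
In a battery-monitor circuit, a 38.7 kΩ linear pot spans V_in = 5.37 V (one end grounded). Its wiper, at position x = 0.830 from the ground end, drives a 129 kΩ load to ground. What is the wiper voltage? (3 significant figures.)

V_out ≈ 4.28 V

Lower segment x·R_p = 32.12 kΩ; upper segment (1−x)·R_p = 6.579 kΩ.
(x·R_p) ‖ R_L = 25.72 kΩ.
Loaded-divider output: V_out = 5.37 × 0.7963 = 4.276 V.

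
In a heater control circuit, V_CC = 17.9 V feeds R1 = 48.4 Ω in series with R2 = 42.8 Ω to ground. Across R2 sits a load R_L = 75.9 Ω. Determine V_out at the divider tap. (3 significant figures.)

R2 ‖ R_L = (42.8 × 75.9)/(42.8 + 75.9) = 27.37 Ω.
Voltage divider with the loaded lower leg: V_out = 17.9 × 27.37/(48.4 + 27.37) = 17.9 × 0.3612 = 6.466 V.

V_out ≈ 6.47 V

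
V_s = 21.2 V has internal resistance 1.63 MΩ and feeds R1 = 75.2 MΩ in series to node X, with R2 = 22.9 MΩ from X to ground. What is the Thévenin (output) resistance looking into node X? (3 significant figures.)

R_th ≈ 17.6 MΩ

R1' = 1.63 + 75.2 = 76.83 MΩ (source resistance + R1).
Zeroing V_s shorts the top of R1' to ground, so R_th = R1' ‖ R2 = 17.64 MΩ.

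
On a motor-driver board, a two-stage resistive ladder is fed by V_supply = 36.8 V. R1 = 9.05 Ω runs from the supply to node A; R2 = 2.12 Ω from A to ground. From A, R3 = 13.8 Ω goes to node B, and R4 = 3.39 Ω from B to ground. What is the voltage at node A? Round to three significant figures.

V_A ≈ 6.35 V

Looking into the second stage from A: R3 + R4 = 17.19 Ω appears in parallel with R2.
Effective lower resistance at A: R2 ‖ 17.19 = 1.887 Ω.
V_A = 36.8 × 1.887/(9.05 + 1.887) = 6.350 V.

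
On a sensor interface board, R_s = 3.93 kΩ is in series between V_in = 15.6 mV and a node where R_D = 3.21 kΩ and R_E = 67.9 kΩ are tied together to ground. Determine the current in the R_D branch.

I ≈ 2.13 µA

Combine the parallel branches: R_p = (1/3.21 + 1/67.9)⁻¹ = 3.065 kΩ.
Node voltage V_A = V_in · R_p/(R_s + R_p) = 15.6 × 0.4382 = 6.836 mV.
I(R_D) = V_A / R_D = 6.836/3.21 = 2.129 µA.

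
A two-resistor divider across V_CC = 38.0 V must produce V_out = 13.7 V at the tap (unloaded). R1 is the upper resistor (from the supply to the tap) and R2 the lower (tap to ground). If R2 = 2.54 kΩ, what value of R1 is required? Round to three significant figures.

R1 ≈ 4.51 kΩ

The divider ratio is R2/(R1+R2) = 13.7/38.0 = 0.3605.
Rearranging, R1 = R2·(1−k)/k = 2.54 × 1.774 = 4.505 kΩ.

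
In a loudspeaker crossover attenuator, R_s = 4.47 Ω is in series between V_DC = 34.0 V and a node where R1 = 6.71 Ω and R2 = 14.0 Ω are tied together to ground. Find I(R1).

Equivalent of the parallel group: R_p = 4.536 Ω.
V_A by voltage divider: V_A = 34.0 × 4.536/(4.47 + 4.536) = 17.12 V.
Branch current I = V_A/R1 = 17.12/6.71 = 2.552 A.

I ≈ 2.55 A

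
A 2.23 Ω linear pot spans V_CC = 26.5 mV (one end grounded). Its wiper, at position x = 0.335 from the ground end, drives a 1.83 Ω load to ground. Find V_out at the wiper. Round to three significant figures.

The pot divides into 1.483 Ω above the wiper and 0.7470 Ω below.
(x·R_p) ‖ R_L = 0.5305 Ω.
Loaded-divider output: V_out = 26.5 × 0.2635 = 6.982 mV.

V_out ≈ 6.98 mV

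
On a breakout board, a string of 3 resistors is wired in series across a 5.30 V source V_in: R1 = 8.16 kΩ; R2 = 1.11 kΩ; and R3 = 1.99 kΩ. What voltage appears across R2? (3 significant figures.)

ΣR = 8.16 + 1.11 + 1.99 = 11.26 kΩ.
V = V_in · R/ΣR = 5.30 × 0.09858 = 0.5225 V.

V ≈ 0.522 V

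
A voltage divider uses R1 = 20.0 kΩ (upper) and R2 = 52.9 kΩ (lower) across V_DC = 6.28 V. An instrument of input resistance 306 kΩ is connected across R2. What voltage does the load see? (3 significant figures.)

V_out ≈ 4.35 V

The load sits in parallel with R2, giving an effective lower resistance R2' = R2·R_L/(R2+R_L) = 45.10 kΩ.
Voltage divider with the loaded lower leg: V_out = 6.28 × 45.10/(20.0 + 45.10) = 6.28 × 0.6928 = 4.351 V.
(Unloaded it would be 4.56 V; the load pulls it down.)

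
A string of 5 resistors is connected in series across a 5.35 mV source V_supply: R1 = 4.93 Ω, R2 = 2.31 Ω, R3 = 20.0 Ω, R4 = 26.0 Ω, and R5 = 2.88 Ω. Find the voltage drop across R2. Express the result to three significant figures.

V ≈ 0.220 mV

Total series resistance ΣR = 4.93 + 2.31 + 20.0 + 26.0 + 2.88 = 56.12 Ω.
Voltage divider: V = V_supply · (2.310 / 56.12) = 5.35 × 0.04116 = 0.2202 mV.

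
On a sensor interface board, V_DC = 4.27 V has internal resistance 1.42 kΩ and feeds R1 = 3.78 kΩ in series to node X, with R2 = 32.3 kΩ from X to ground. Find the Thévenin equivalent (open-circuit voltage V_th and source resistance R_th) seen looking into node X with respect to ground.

R1' = 1.42 + 3.78 = 5.200 kΩ (source resistance + R1).
V_th is the unloaded tap voltage: V_DC · R2/(R1'+R2) = 4.27 × 0.8613 = 3.678 V.
With V_DC suppressed (replaced by a short), R_th = R1' ‖ R2 = (5.200 × 32.3)/(5.200 + 32.3) = 4.479 kΩ.

V_th ≈ 3.68 V, R_th ≈ 4.48 kΩ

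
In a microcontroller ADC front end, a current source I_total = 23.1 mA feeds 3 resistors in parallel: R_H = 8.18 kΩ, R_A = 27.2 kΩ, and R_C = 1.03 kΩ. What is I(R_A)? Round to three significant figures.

I ≈ 0.752 mA

Total conductance ΣG = 1/8.18 + 1/27.2 + 1/1.03 = 1.130 (units of 1/kΩ).
R_A takes the fraction G_k/ΣG = 0.03676/1.130 = 0.03254, so I = 23.1 × 0.03254 = 0.7516 mA.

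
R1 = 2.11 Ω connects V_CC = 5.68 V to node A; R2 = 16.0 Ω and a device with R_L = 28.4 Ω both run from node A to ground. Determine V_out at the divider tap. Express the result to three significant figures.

V_out ≈ 4.71 V

First combine the lower leg with the load: R2 ‖ R_L = 10.23 Ω.
Voltage divider with the loaded lower leg: V_out = 5.68 × 10.23/(2.11 + 10.23) = 5.68 × 0.8291 = 4.709 V.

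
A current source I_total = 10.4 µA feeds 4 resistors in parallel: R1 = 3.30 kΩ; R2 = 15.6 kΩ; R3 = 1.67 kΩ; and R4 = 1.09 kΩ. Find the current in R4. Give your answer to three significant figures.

I ≈ 5.07 µA

Total conductance ΣG = 1/3.30 + 1/15.6 + 1/1.67 + 1/1.09 = 1.883 (units of 1/kΩ).
Current divider: I(R4) = I_total · G_k/ΣG = 10.4 × (0.9174/1.883) = 10.4 × 0.4871 = 5.066 µA.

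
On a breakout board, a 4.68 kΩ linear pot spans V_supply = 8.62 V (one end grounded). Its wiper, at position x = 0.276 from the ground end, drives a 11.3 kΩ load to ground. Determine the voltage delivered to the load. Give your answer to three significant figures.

V_out ≈ 2.20 V

Lower segment x·R_p = 1.292 kΩ; upper segment (1−x)·R_p = 3.388 kΩ.
R_L loads the lower segment: effective lower R = 1.159 kΩ.
V_out = 8.62 × 1.159/(3.388 + 1.159) = 2.197 V.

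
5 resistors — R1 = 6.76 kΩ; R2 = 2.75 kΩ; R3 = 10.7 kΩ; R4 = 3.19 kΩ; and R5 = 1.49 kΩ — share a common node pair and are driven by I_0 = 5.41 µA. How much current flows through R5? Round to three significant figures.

I ≈ 2.28 µA

Conductances: ΣG = 1/6.76 + 1/2.75 + 1/10.7 + 1/3.19 + 1/1.49 = 1.590 (1/kΩ).
Current divider: I(R5) = I_0 · G_k/ΣG = 5.41 × (0.6711/1.590) = 5.41 × 0.4222 = 2.284 µA.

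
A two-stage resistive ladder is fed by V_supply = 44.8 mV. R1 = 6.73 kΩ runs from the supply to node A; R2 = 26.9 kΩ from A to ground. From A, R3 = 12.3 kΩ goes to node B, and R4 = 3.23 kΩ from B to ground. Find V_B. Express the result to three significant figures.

Node A sees R2 in parallel with the series input of stage 2, R3 + R4 = 15.53 kΩ.
R2 ‖ (R3+R4) = 9.846 kΩ.
First divider: V_A = V_supply · 9.846/(6.73 + 9.846) = 26.61 mV.
V_B = V_A × 0.2080 = 5.535 mV.

V_B ≈ 5.53 mV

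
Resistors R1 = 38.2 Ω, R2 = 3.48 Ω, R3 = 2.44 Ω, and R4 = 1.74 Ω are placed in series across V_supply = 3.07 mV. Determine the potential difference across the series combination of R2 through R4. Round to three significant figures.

Total series resistance ΣR = 38.2 + 3.48 + 2.44 + 1.74 = 45.86 Ω.
R_{R2..R4} = 3.48 + 2.44 + 1.74 = 7.660 Ω.
Voltage divider: V = V_supply · (7.660 / 45.86) = 3.07 × 0.1670 = 0.5128 mV.

V ≈ 0.513 mV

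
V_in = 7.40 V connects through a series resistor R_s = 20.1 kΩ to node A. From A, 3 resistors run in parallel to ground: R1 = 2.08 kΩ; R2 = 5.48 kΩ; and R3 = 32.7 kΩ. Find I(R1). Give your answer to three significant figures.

I ≈ 0.238 mA

Parallel bank: R_p = 1/(1/2.08 + 1/5.48 + 1/32.7) = 1.441 kΩ.
V_A = 7.40 × 1.441/21.54 = 0.4951 V.
Branch current I = V_A/R1 = 0.4951/2.08 = 0.2380 mA.
(Equivalently: I_total = 0.3435 mA, then current-divider fraction G_k/ΣG = 0.6929.)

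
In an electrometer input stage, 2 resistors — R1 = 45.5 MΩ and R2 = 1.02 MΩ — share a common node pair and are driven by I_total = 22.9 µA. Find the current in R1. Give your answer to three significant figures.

I ≈ 0.502 µA

Two-branch current divider: I_k = I_total · R_other/(R_1 + R_2).
I(R1) = 22.9 × 1.02/(45.5 + 1.02) = 22.9 × 0.02193 = 0.5021 µA.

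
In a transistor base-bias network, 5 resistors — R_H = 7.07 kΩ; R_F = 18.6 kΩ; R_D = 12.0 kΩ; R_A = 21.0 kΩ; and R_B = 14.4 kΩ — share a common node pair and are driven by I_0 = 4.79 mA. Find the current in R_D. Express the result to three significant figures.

ΣG = 1/7.07 + 1/18.6 + 1/12.0 + 1/21.0 + 1/14.4 = 0.3956.
R_D takes the fraction G_k/ΣG = 0.08333/0.3956 = 0.2106, so I = 4.79 × 0.2106 = 1.009 mA.

I ≈ 1.01 mA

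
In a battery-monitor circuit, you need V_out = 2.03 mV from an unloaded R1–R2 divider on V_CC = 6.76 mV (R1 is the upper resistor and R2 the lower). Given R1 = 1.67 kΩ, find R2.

The divider ratio is R2/(R1+R2) = 2.03/6.76 = 0.3003.
So R2 = R1 · V_out/(V_CC − V_out) = 1.67 × 2.03/(6.76 − 2.03) = 1.67 × 0.4292 = 0.7167 kΩ.

R2 ≈ 0.717 kΩ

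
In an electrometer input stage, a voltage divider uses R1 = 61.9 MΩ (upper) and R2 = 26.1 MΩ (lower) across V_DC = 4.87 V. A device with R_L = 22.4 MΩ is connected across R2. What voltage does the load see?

V_out ≈ 0.794 V

R2 ‖ R_L = (26.1 × 22.4)/(26.1 + 22.4) = 12.05 MΩ.
Now apply the divider: V_out = 4.87 × 0.1630 = 0.7938 V.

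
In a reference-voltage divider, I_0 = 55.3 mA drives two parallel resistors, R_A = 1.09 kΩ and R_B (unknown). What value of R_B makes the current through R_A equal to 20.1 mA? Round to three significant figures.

R_B ≈ 0.622 kΩ

The fraction through R_A equals R_B/(R_A+R_B).
20.1/55.3 = R_B/(R_A + R_B) → R_B = R_A · (0.3635)/(1 − 0.3635) = 1.09 × 0.5710 = 0.6224 kΩ.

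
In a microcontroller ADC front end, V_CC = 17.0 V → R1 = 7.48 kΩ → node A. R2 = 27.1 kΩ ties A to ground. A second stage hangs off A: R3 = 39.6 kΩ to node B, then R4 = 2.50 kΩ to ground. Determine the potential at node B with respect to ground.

The second stage (R3 + R4 = 42.10 kΩ) loads node A in parallel with R2.
R2 ‖ (R3+R4) = 16.49 kΩ.
So V_A = 17.0 × 0.6879 = 11.69 V.
Then the unloaded second divider: V_B = V_A × R4/(R3+R4) = 11.69 × 0.05938 = 0.6944 V.

V_B ≈ 0.694 V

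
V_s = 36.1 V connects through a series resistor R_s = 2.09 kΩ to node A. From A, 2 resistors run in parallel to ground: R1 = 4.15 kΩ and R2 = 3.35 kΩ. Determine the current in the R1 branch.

Parallel bank: R_p = 1/(1/4.15 + 1/3.35) = 1.854 kΩ.
Node voltage V_A = V_s · R_p/(R_s + R_p) = 36.1 × 0.4700 = 16.97 V.
Branch current I = V_A/R1 = 16.97/4.15 = 4.089 mA.
(Check via current divider: I_total = 9.154 mA; share G_k/ΣG = 0.4467 → same result.)

I ≈ 4.09 mA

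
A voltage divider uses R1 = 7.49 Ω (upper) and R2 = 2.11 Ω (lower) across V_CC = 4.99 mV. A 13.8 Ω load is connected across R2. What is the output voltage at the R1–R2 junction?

First combine the lower leg with the load: R2 ‖ R_L = 1.830 Ω.
Then V_out = V_CC · R2'/(R1 + R2') = 4.99 × 1.830/9.320 = 0.9799 mV.

V_out ≈ 0.980 mV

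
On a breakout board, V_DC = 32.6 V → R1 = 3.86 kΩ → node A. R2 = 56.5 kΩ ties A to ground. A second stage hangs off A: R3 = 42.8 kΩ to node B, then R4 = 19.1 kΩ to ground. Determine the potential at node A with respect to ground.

Looking into the second stage from A: R3 + R4 = 61.90 kΩ appears in parallel with R2.
R2 ‖ (R3+R4) = 29.54 kΩ.
First divider: V_A = V_DC · 29.54/(3.86 + 29.54) = 28.83 V.

V_A ≈ 28.8 V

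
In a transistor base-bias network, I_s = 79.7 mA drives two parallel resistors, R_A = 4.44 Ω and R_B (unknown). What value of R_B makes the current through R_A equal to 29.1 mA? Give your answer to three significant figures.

R_B ≈ 2.55 Ω

Two-branch current divider: I_A = I_s · R_B/(R_A + R_B).
With f = 0.3651, R_B = R_A · f/(1−f) = 4.44 × 0.5751 = 2.553 Ω.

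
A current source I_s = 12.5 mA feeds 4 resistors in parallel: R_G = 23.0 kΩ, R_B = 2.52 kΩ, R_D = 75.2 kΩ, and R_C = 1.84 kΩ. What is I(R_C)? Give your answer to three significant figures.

ΣG = 1/23.0 + 1/2.52 + 1/75.2 + 1/1.84 = 0.9971.
Current divider: I(R_C) = I_s · G_k/ΣG = 12.5 × (0.5435/0.9971) = 12.5 × 0.5451 = 6.813 mA.

I ≈ 6.81 mA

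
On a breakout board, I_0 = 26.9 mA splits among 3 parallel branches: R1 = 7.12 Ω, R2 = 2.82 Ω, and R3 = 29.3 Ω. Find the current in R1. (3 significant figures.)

Conductances: ΣG = 1/7.12 + 1/2.82 + 1/29.3 = 0.5292 (1/Ω).
By the current-divider rule, I = I_0 · G_k/ΣG = 26.9 × 0.2654 = 7.139 mA.

I ≈ 7.14 mA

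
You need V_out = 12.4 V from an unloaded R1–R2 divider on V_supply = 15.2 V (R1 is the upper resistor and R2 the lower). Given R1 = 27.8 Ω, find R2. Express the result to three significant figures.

R2 ≈ 123 Ω

The divider ratio is R2/(R1+R2) = 12.4/15.2 = 0.8158.
R2 = R1 · 0.8158/(1 − 0.8158) = 123.1 Ω.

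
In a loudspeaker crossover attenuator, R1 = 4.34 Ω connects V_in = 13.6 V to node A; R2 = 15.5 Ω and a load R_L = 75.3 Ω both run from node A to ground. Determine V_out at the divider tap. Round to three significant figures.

First combine the lower leg with the load: R2 ‖ R_L = 12.85 Ω.
Then V_out = V_in · R2'/(R1 + R2') = 13.6 × 12.85/17.19 = 10.17 V.
(Unloaded it would be 10.6 V; the load pulls it down.)

V_out ≈ 10.2 V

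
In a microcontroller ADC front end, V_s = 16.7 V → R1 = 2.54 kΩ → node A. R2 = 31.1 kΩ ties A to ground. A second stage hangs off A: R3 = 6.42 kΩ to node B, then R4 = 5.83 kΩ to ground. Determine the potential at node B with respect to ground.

Node A sees R2 in parallel with the series input of stage 2, R3 + R4 = 12.25 kΩ.
R2 ‖ (R3+R4) = 8.788 kΩ.
V_A = 16.7 × 8.788/(2.54 + 8.788) = 12.96 V.
V_B = V_A × 0.4759 = 6.166 V.

V_B ≈ 6.17 V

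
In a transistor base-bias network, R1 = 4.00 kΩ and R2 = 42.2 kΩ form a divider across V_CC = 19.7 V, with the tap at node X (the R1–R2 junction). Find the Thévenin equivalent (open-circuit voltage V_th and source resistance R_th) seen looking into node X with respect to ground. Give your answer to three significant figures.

V_th ≈ 18.0 V, R_th ≈ 3.65 kΩ

With X open, the divider is unloaded: V_th = 19.7 × 42.2/46.20 = 17.99 V.
Looking into X with the source shorted: R_th = R1·R2/(R1+R2) = 4.000 × 42.2/46.20 = 3.654 kΩ.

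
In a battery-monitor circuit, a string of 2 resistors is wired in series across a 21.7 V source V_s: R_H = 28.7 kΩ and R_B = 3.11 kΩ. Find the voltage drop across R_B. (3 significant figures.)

V ≈ 2.12 V

ΣR = 28.7 + 3.11 = 31.81 kΩ.
Voltage divider: V = V_s · (3.110 / 31.81) = 21.7 × 0.09777 = 2.122 V.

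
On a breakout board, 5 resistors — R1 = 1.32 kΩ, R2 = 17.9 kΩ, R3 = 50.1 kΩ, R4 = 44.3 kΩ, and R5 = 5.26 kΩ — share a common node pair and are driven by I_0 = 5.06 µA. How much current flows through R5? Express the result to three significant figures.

Total conductance ΣG = 1/1.32 + 1/17.9 + 1/50.1 + 1/44.3 + 1/5.26 = 1.046 (units of 1/kΩ).
By the current-divider rule, I = I_0 · G_k/ΣG = 5.06 × 0.1817 = 0.9196 µA.

I ≈ 0.920 µA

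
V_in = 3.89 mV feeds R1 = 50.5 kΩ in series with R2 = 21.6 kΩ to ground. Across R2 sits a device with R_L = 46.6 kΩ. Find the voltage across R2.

The load sits in parallel with R2, giving an effective lower resistance R2' = R2·R_L/(R2+R_L) = 14.76 kΩ.
Now apply the divider: V_out = 3.89 × 0.2262 = 0.8798 mV.
(Unloaded it would be 1.17 mV; the load pulls it down.)

V_out ≈ 0.880 mV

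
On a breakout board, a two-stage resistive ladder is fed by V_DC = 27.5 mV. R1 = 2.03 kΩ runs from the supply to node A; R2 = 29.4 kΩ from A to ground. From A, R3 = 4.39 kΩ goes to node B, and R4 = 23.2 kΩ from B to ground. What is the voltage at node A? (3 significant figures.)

The second stage (R3 + R4 = 27.59 kΩ) loads node A in parallel with R2.
Effective lower resistance at A: R2 ‖ 27.59 = 14.23 kΩ.
So V_A = 27.5 × 0.8752 = 24.07 mV.

V_A ≈ 24.1 mV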